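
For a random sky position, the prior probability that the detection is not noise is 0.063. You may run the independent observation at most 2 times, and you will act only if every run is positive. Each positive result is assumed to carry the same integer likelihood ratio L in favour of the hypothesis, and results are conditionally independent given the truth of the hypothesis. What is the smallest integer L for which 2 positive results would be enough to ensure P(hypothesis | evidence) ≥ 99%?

39

Prior odds = 0.063/0.937 = 63/937.
Target odds = 0.99/0.01 = 99.
Need L² ≥ 99 ÷ (63/937) = 10307/7.
38² = 1444 < 10307/7 ≤ 1521 = 39², so L = 39.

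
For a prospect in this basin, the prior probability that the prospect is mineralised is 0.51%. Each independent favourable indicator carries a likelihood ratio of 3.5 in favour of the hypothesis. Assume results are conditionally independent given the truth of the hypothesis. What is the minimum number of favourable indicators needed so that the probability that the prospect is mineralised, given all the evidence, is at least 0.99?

8

Prior odds: 0.0051 ÷ 0.9949 = 51/9949.
Likelihood ratio per favourable indicator = 3.5.
Target posterior odds = 0.99/0.01 = 99.
Require 3.5ⁿ ≥ 99 ÷ (51/9949) = 328317/17.
3.5⁷ = 823543/128 falls short of 328317/17 but 3.5⁸ = 5764801/256 reaches it, so n = 8.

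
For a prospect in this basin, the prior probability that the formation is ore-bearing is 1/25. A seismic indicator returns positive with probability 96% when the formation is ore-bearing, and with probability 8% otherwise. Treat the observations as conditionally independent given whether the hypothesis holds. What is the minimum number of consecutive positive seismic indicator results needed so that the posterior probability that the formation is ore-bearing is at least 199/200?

4

Prior odds: 0.04 ÷ 0.96 = 1/24.
Likelihood ratio of a positive result = 0.96/0.08 = 12.
Target odds: 0.995 ÷ 0.005 = 199.
Require 12ⁿ ≥ 199 ÷ (1/24) = 4776.
12³ = 1728 falls short of 4776 but 12⁴ = 20736 reaches it, so n = 4.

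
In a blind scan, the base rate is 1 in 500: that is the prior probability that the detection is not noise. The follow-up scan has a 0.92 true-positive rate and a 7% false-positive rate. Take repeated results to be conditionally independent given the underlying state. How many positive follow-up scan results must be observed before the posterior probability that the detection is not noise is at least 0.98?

Prior odds = 0.002/0.998 = 1/499.
Likelihood ratio of a positive result = 0.92/0.07 = 92/7.
Target posterior odds = 0.98/0.02 = 49.
Need (1/499) × (92/7)ⁿ ≥ 49, i.e. (92/7)ⁿ ≥ 24451.
(92/7)³ = 778688/343 falls short of 24451 but (92/7)⁴ = 71639296/2401 reaches it, so n = 4.

4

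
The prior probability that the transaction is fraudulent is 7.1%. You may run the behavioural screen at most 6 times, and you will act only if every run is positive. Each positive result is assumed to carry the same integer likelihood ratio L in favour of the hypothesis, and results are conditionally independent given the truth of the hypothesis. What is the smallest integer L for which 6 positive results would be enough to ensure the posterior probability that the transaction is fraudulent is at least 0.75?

2

Prior odds = 0.071/0.929 = 71/929.
Target odds = 0.75/0.25 = 3.
Need L⁶ ≥ 3 ÷ (71/929) = 2787/71.
1⁶ = 1 < 2787/71 ≤ 64 = 2⁶, so L = 2.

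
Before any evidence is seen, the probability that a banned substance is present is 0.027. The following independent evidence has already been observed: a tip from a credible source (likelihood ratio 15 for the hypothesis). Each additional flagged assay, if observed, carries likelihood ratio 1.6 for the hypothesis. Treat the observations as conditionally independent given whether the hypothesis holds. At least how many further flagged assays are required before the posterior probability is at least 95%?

9

Prior odds = 0.027/0.973 = 27/973.
Bayes factor of the evidence already in hand = 15.
Odds after that evidence = (27/973) × 15 = 405/973.
Target odds = 0.95/0.05 = 19.
Need 1.6ⁿ ≥ 19 ÷ (405/973) = 18487/405.
1.6⁸ = 16777216/390625 falls short of 18487/405 but 1.6⁹ = 134217728/1953125 reaches it, so n = 9.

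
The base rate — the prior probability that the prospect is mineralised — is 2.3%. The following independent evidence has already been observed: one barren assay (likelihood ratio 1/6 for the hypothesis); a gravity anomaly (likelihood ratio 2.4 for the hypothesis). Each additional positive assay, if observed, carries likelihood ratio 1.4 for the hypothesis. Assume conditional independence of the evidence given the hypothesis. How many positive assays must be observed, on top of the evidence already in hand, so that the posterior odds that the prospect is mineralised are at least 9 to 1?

21

Prior odds = 0.023/0.977 = 23/977.
Combined Bayes factor of the evidence already in hand = (1/6) × 2.4 = 0.4.
Odds after that evidence = (23/977) × 0.4 = 46/4885.
Target odds = 9.
Need 1.4ⁿ ≥ 9 ÷ (46/4885) = 43965/46.
1.4²⁰ ≈836.683 falls short of 43965/46 but 1.4²¹ ≈1171.36 reaches it, so n = 21.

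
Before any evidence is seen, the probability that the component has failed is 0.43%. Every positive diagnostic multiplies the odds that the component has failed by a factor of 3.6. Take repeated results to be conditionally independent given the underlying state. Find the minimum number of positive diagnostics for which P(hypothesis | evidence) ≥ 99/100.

Prior odds = 0.0043/0.9957 = 43/9957.
Likelihood ratio per positive diagnostic = 3.6.
Target odds: 0.99 ÷ 0.01 = 99.
Need (43/9957) × 3.6ⁿ ≥ 99, i.e. 3.6ⁿ ≥ 985743/43.
3.6⁷ = 612220032/78125 falls short of 985743/43 but 3.6⁸ ≈28211.1 reaches it, so n = 8.

8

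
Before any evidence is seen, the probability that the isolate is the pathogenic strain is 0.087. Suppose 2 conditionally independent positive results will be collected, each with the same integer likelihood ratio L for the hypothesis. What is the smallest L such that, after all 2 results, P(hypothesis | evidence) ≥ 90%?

Prior odds = 0.087/0.913 = 87/913.
Target odds = 0.9/0.1 = 9.
Need L² ≥ 9 ÷ (87/913) = 2739/29.
9² = 81 < 2739/29 ≤ 100 = 10², so L = 10.

10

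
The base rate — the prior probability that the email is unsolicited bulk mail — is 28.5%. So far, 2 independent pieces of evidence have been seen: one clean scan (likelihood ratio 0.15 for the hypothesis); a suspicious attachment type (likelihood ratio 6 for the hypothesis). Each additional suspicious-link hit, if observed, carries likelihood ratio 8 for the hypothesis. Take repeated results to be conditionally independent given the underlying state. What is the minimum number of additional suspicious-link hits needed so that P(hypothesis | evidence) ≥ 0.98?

Prior odds = 0.285/0.715 = 57/143.
Combined Bayes factor of the evidence already in hand = 0.15 × 6 = 0.9.
Odds after that evidence = (57/143) × 0.9 = 513/1430.
Target odds = 0.98/0.02 = 49.
Need 8ⁿ ≥ 49 ÷ (513/1430) = 70070/513.
8² = 64 falls short of 70070/513 but 8³ = 512 reaches it, so n = 3.

3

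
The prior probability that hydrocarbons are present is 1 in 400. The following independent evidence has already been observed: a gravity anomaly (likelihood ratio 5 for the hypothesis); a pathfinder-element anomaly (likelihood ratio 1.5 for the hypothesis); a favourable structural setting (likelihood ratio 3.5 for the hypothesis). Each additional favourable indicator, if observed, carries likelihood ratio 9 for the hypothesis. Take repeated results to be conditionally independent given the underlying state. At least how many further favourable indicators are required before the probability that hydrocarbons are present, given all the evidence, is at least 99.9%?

Prior odds = 0.0025/0.9975 = 1/399.
Combined Bayes factor of the evidence already in hand = 5 × 1.5 × 3.5 = 26.25.
Odds after that evidence = (1/399) × 26.25 = 5/76.
Target odds = 0.999/0.001 = 999.
Need 9ⁿ ≥ 999 ÷ (5/76) = 15184.8.
9⁴ = 6561 falls short of 15184.8 but 9⁵ = 59049 reaches it, so n = 5.

5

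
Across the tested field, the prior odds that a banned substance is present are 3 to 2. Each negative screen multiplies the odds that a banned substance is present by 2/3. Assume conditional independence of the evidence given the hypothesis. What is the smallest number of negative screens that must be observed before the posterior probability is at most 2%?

11

Prior odds = 1.5.
Likelihood ratio per negative screen = 2/3.
Target odds: 0.02 ÷ 0.98 = 1/49.
Need 1.5 × (2/3)ⁿ ≤ 1/49, i.e. (2/3)ⁿ ≤ 2/147.
(2/3)¹⁰ = 1024/59049 is still above 2/147 but (2/3)¹¹ = 2048/177147 is at or below it, so n = 11.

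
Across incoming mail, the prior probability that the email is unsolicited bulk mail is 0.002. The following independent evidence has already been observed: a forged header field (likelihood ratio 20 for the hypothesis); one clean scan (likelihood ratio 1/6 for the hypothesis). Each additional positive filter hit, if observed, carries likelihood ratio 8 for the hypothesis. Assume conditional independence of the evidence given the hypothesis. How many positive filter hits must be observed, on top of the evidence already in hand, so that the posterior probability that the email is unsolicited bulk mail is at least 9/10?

4

Prior odds = 0.002/0.998 = 1/499.
Combined Bayes factor of the evidence already in hand = 20 × (1/6) = 10/3.
Odds after that evidence = (1/499) × 10/3 = 10/1497.
Target odds = 0.9/0.1 = 9.
Need 8ⁿ ≥ 9 ÷ (10/1497) = 1347.3.
8³ = 512 falls short of 1347.3 but 8⁴ = 4096 reaches it, so n = 4.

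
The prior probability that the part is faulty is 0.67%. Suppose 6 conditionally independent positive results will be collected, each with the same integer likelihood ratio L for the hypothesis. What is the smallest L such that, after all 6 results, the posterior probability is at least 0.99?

5

Prior odds = 0.0067/0.9933 = 67/9933.
Target odds = 0.99/0.01 = 99.
Need L⁶ ≥ 99 ÷ (67/9933) = 983367/67.
4⁶ = 4096 < 983367/67 ≤ 15625 = 5⁶, so L = 5.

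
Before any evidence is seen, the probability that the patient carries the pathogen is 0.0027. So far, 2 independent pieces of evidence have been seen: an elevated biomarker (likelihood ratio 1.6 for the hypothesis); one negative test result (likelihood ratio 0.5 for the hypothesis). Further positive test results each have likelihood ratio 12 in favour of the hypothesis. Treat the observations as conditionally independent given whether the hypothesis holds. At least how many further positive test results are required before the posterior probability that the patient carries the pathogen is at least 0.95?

4

Prior odds = 0.0027/0.9973 = 27/9973.
Combined Bayes factor of the evidence already in hand = 1.6 × 0.5 = 0.8.
Odds after that evidence = (27/9973) × 0.8 = 108/49865.
Target odds = 0.95/0.05 = 19.
Need 12ⁿ ≥ 19 ÷ (108/49865) = 947435/108.
12³ = 1728 falls short of 947435/108 but 12⁴ = 20736 reaches it, so n = 4.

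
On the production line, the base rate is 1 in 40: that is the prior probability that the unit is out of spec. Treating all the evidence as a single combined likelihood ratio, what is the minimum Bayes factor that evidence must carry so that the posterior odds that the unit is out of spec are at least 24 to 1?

Prior odds = 0.025/0.975 = 1/39.
Target odds = 24.
Required Bayes factor = 24 ÷ (1/39) = 936.

936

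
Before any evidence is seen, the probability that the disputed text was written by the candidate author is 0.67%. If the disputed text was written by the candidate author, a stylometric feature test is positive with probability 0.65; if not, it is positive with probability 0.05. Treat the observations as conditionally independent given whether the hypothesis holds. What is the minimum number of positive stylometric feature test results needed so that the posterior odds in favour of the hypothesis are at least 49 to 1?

4

Prior odds: 0.0067 ÷ 0.9933 = 67/9933.
Likelihood ratio of a positive = 0.65/0.05 = 13.
Target odds = 49.
Require 13ⁿ ≥ 49 ÷ (67/9933) = 486717/67.
13³ = 2197 falls short of 486717/67 but 13⁴ = 28561 reaches it, so n = 4.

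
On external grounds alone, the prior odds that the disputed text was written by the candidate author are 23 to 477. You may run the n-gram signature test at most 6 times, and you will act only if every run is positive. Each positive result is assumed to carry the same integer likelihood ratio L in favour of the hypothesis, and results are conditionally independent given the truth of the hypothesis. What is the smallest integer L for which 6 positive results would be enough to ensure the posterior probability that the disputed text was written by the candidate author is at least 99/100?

4

Prior odds = 23/477.
Target odds = 0.99/0.01 = 99.
Need L⁶ ≥ 99 ÷ (23/477) = 47223/23.
3⁶ = 729 < 47223/23 ≤ 4096 = 4⁶, so L = 4.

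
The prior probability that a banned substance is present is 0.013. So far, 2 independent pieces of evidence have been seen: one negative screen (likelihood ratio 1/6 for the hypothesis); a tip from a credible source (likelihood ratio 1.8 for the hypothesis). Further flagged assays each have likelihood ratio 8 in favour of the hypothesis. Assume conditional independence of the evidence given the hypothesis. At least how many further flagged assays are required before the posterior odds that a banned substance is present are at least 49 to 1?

Prior odds = 0.013/0.987 = 13/987.
Combined Bayes factor of the evidence already in hand = (1/6) × 1.8 = 0.3.
Odds after that evidence = (13/987) × 0.3 = 13/3290.
Target odds = 49.
Need 8ⁿ ≥ 49 ÷ (13/3290) = 161210/13.
8⁴ = 4096 falls short of 161210/13 but 8⁵ = 32768 reaches it, so n = 5.

5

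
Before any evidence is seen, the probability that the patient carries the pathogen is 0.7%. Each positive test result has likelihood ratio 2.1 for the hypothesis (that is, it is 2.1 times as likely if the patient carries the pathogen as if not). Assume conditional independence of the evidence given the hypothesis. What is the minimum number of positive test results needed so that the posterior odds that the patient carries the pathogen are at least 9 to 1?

10

Prior odds: 0.007 ÷ 0.993 = 7/993.
Likelihood ratio per positive test result = 2.1.
Target odds = 9.
Require 2.1ⁿ ≥ 9 ÷ (7/993) = 8937/7.
2.1⁹ ≈794.28 falls short of 8937/7 but 2.1¹⁰ ≈1667.99 reaches it, so n = 10.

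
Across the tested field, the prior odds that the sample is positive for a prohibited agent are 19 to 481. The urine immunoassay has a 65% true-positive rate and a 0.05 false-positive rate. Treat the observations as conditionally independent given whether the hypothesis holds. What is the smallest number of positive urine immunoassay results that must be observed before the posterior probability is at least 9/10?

Prior odds = 19/481.
Likelihood ratio of a positive result = 0.65/0.05 = 13.
Target posterior odds = 0.9/0.1 = 9.
Require 13ⁿ ≥ 9 ÷ (19/481) = 4329/19.
13² = 169 falls short of 4329/19 but 13³ = 2197 reaches it, so n = 3.

3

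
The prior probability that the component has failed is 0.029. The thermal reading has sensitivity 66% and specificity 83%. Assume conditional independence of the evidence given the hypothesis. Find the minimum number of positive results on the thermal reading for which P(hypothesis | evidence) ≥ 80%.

4

Prior odds: 0.029 ÷ 0.971 = 29/971.
False-positive rate = 1 − 0.83 = 0.17; likelihood ratio of a positive = 0.66/0.17 = 66/17.
Target odds: 0.8 ÷ 0.2 = 4.
Need (29/971) × (66/17)ⁿ ≥ 4, i.e. (66/17)ⁿ ≥ 3884/29.
(66/17)³ = 287496/4913 falls short of 3884/29 but (66/17)⁴ = 18974736/83521 reaches it, so n = 4.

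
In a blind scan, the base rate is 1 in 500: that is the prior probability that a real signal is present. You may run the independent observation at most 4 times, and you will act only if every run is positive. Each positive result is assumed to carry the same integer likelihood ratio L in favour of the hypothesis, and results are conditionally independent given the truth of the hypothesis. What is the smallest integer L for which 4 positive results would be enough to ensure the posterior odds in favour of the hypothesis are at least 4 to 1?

7

Prior odds = 0.002/0.998 = 1/499.
Target odds = 4.
Need L⁴ ≥ 4 ÷ (1/499) = 1996.
6⁴ = 1296 < 1996 ≤ 2401 = 7⁴, so L = 7.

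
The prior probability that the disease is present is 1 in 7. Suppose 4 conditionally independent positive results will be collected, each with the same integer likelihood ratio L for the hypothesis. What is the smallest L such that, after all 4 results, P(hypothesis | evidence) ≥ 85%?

Prior odds = (1/7)/(6/7) = 1/6.
Target odds = 0.85/0.15 = 17/3.
Need L⁴ ≥ 17/3 ÷ (1/6) = 34.
2⁴ = 16 < 34 ≤ 81 = 3⁴, so L = 3.

3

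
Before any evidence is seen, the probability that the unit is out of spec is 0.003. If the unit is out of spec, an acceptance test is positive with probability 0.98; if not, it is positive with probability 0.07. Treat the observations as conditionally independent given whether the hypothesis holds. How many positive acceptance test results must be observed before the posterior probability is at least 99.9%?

Prior odds = 0.003/0.997 = 3/997.
Likelihood ratio of a positive = 0.98/0.07 = 14.
Target odds: 0.999 ÷ 0.001 = 999.
Require 14ⁿ ≥ 999 ÷ (3/997) = 332001.
14⁴ = 38416 falls short of 332001 but 14⁵ = 537824 reaches it, so n = 5.

5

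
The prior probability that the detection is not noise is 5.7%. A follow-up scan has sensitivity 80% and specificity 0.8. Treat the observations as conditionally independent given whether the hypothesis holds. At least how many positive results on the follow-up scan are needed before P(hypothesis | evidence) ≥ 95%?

Prior odds = 0.057/0.943 = 57/943.
False-positive rate = 1 − 0.8 = 0.2; likelihood ratio of a positive = 0.8/0.2 = 4.
Target posterior odds = 0.95/0.05 = 19.
Need (57/943) × 4ⁿ ≥ 19, i.e. 4ⁿ ≥ 943/3.
4⁴ = 256 falls short of 943/3 but 4⁵ = 1024 reaches it, so n = 5.

5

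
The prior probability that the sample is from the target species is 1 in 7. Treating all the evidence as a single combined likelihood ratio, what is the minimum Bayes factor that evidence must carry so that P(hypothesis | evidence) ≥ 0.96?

144

Prior odds = (1/7)/(6/7) = 1/6.
Target odds = 0.96/0.04 = 24.
Required Bayes factor = 24 ÷ (1/6) = 144.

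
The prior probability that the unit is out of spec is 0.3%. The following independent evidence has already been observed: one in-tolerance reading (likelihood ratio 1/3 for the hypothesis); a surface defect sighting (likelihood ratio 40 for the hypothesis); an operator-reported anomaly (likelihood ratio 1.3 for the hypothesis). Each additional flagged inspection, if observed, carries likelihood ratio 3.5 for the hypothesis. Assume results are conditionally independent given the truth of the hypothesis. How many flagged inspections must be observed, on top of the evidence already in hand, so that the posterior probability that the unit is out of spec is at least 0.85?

Prior odds = 0.003/0.997 = 3/997.
Combined Bayes factor of the evidence already in hand = (1/3) × 40 × 1.3 = 52/3.
Odds after that evidence = (3/997) × 52/3 = 52/997.
Target odds = 0.85/0.15 = 17/3.
Need 3.5ⁿ ≥ 17/3 ÷ (52/997) = 16949/156.
3.5³ = 42.875 falls short of 16949/156 but 3.5⁴ = 150.0625 reaches it, so n = 4.

4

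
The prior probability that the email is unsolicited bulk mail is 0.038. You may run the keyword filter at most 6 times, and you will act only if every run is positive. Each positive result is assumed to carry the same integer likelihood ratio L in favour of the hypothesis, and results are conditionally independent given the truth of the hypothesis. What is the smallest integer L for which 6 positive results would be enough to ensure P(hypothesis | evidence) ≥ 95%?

3

Prior odds = 0.038/0.962 = 19/481.
Target odds = 0.95/0.05 = 19.
Need L⁶ ≥ 19 ÷ (19/481) = 481.
2⁶ = 64 < 481 ≤ 729 = 3⁶, so L = 3.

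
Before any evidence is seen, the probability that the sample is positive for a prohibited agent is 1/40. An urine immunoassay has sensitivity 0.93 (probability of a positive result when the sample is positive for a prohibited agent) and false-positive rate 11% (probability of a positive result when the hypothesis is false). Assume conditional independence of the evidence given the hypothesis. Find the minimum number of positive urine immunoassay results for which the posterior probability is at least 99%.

Prior odds = 0.025/0.975 = 1/39.
Likelihood ratio of a positive result = 0.93/0.11 = 93/11.
Target posterior odds = 0.99/0.01 = 99.
Require (93/11)ⁿ ≥ 99 ÷ (1/39) = 3861.
(93/11)³ = 804357/1331 falls short of 3861 but (93/11)⁴ = 74805201/14641 reaches it, so n = 4.

4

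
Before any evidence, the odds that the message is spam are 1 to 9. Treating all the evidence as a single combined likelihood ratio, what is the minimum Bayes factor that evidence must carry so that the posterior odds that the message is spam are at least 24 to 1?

Prior odds = 1/9.
Target odds = 24.
Required Bayes factor = 24 ÷ (1/9) = 216.

216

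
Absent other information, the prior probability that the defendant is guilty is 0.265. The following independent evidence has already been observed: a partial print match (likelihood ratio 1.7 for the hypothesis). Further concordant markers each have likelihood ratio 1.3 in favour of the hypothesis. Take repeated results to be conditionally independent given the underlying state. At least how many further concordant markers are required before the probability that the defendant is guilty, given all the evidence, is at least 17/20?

Prior odds = 0.265/0.735 = 53/147.
Bayes factor of the evidence already in hand = 1.7.
Odds after that evidence = (53/147) × 1.7 = 901/1470.
Target odds = 0.85/0.15 = 17/3.
Need 1.3ⁿ ≥ 17/3 ÷ (901/1470) = 490/53.
1.3⁸ = 815730721/100000000 falls short of 490/53 but 1.3⁹ ≈10.6045 reaches it, so n = 9.

9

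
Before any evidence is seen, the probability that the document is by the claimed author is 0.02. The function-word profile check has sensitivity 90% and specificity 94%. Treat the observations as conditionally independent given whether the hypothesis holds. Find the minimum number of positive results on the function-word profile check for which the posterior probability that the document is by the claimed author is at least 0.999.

Prior odds: 0.02 ÷ 0.98 = 1/49.
False-positive rate = 1 − 0.94 = 0.06; likelihood ratio of a positive = 0.9/0.06 = 15.
Target odds: 0.999 ÷ 0.001 = 999.
Require 15ⁿ ≥ 999 ÷ (1/49) = 48951.
15³ = 3375 falls short of 48951 but 15⁴ = 50625 reaches it, so n = 4.

4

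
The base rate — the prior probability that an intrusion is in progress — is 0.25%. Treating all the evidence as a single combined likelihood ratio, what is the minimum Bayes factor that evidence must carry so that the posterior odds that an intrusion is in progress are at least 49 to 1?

Prior odds = 0.0025/0.9975 = 1/399.
Target odds = 49.
Required Bayes factor = 49 ÷ (1/399) = 19551.

19551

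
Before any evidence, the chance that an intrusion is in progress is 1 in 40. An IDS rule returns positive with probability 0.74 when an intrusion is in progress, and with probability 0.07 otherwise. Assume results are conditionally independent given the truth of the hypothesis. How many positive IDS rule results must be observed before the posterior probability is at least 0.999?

5

Prior odds = 0.025/0.975 = 1/39.
Likelihood ratio of a positive result = 0.74/0.07 = 74/7.
Target posterior odds = 0.999/0.001 = 999.
Need (1/39) × (74/7)ⁿ ≥ 999, i.e. (74/7)ⁿ ≥ 38961.
(74/7)⁴ = 29986576/2401 falls short of 38961 but (74/7)⁵ ≈132029 reaches it, so n = 5.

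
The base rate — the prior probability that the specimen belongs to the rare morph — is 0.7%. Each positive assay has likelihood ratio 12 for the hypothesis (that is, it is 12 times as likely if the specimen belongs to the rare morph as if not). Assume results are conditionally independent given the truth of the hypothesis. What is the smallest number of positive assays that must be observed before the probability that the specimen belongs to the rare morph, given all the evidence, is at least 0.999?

5

Prior odds = 0.007/0.993 = 7/993.
Likelihood ratio per positive assay = 12.
Target posterior odds = 0.999/0.001 = 999.
Need (7/993) × 12ⁿ ≥ 999, i.e. 12ⁿ ≥ 992007/7.
12⁴ = 20736 falls short of 992007/7 but 12⁵ = 248832 reaches it, so n = 5.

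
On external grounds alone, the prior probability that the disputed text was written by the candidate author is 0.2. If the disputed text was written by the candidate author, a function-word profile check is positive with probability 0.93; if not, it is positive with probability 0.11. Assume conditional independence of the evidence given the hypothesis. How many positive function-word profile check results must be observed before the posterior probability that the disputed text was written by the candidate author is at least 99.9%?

4

Prior odds: 0.2 ÷ 0.8 = 0.25.
Likelihood ratio of a positive = 0.93/0.11 = 93/11.
Target posterior odds = 0.999/0.001 = 999.
Need 0.25 × (93/11)ⁿ ≥ 999, i.e. (93/11)ⁿ ≥ 3996.
(93/11)³ = 804357/1331 falls short of 3996 but (93/11)⁴ = 74805201/14641 reaches it, so n = 4.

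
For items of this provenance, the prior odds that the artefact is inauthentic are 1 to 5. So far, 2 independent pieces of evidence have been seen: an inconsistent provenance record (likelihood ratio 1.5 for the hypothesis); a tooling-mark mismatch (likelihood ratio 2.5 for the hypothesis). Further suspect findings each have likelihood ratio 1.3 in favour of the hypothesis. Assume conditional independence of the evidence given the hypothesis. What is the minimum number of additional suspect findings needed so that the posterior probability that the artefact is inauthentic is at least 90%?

Prior odds = 0.2.
Combined Bayes factor of the evidence already in hand = 1.5 × 2.5 = 3.75.
Odds after that evidence = 0.2 × 3.75 = 0.75.
Target odds = 0.9/0.1 = 9.
Need 1.3ⁿ ≥ 9 ÷ 0.75 = 12.
1.3⁹ ≈10.6045 falls short of 12 but 1.3¹⁰ ≈13.7858 reaches it, so n = 10.

10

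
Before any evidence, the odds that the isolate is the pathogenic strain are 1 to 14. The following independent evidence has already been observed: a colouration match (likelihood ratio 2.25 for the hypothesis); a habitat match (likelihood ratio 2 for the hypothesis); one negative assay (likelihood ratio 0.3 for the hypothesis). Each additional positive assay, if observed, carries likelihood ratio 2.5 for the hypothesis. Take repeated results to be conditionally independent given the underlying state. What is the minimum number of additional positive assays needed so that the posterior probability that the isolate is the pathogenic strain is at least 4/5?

5

Prior odds = 1/14.
Combined Bayes factor of the evidence already in hand = 2.25 × 2 × 0.3 = 1.35.
Odds after that evidence = (1/14) × 1.35 = 27/280.
Target odds = 0.8/0.2 = 4.
Need 2.5ⁿ ≥ 4 ÷ (27/280) = 1120/27.
2.5⁴ = 39.0625 falls short of 1120/27 but 2.5⁵ = 97.65625 reaches it, so n = 5.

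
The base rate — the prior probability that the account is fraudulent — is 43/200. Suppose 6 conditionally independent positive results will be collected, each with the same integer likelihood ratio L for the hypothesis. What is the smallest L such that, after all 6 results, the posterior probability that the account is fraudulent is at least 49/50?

3

Prior odds = 0.215/0.785 = 43/157.
Target odds = 0.98/0.02 = 49.
Need L⁶ ≥ 49 ÷ (43/157) = 7693/43.
2⁶ = 64 < 7693/43 ≤ 729 = 3⁶, so L = 3.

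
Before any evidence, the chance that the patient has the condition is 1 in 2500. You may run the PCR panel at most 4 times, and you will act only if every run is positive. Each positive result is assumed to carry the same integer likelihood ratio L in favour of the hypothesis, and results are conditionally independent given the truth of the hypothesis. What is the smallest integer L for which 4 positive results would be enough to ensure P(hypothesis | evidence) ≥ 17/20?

11

Prior odds = 0.0004/0.9996 = 1/2499.
Target odds = 0.85/0.15 = 17/3.
Need L⁴ ≥ 17/3 ÷ (1/2499) = 14161.
10⁴ = 10000 < 14161 ≤ 14641 = 11⁴, so L = 11.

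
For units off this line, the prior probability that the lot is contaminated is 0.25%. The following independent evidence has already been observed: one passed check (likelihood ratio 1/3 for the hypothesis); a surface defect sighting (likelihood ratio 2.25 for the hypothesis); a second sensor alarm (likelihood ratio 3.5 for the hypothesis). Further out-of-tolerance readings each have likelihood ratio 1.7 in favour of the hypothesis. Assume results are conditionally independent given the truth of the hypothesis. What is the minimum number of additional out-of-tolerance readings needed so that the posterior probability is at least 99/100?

19

Prior odds = 0.0025/0.9975 = 1/399.
Combined Bayes factor of the evidence already in hand = (1/3) × 2.25 × 3.5 = 2.625.
Odds after that evidence = (1/399) × 2.625 = 1/152.
Target odds = 0.99/0.01 = 99.
Need 1.7ⁿ ≥ 99 ÷ (1/152) = 15048.
1.7¹⁸ ≈14063.1 falls short of 15048 but 1.7¹⁹ ≈23907.2 reaches it, so n = 19.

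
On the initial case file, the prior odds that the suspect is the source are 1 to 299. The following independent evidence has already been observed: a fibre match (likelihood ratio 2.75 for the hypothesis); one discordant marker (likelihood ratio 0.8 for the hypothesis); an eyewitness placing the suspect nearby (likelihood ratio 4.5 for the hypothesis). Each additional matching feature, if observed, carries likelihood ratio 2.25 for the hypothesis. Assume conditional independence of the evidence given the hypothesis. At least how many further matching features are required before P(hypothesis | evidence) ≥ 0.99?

10

Prior odds = 1/299.
Combined Bayes factor of the evidence already in hand = 2.75 × 0.8 × 4.5 = 9.9.
Odds after that evidence = (1/299) × 9.9 = 99/2990.
Target odds = 0.99/0.01 = 99.
Need 2.25ⁿ ≥ 99 ÷ (99/2990) = 2990.
2.25⁹ = 387420489/262144 falls short of 2990 but 2.25¹⁰ ≈3325.26 reaches it, so n = 10.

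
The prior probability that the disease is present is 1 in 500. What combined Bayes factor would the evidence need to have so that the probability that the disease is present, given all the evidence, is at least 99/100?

49401

Prior odds = 0.002/0.998 = 1/499.
Target odds = 0.99/0.01 = 99.
Required Bayes factor = 99 ÷ (1/499) = 49401.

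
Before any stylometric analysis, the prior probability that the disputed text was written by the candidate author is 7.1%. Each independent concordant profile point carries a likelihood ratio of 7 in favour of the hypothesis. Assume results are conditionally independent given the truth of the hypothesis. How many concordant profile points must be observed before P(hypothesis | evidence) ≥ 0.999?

Prior odds = 0.071/0.929 = 71/929.
Likelihood ratio per concordant profile point = 7.
Target odds: 0.999 ÷ 0.001 = 999.
Need (71/929) × 7ⁿ ≥ 999, i.e. 7ⁿ ≥ 928071/71.
7⁴ = 2401 falls short of 928071/71 but 7⁵ = 16807 reaches it, so n = 5.

5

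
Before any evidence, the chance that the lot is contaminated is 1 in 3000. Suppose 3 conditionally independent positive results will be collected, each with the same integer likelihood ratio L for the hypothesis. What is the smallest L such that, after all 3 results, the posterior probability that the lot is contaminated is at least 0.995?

85

Prior odds = (1/3000)/(2999/3000) = 1/2999.
Target odds = 0.995/0.005 = 199.
Need L³ ≥ 199 ÷ (1/2999) = 596801.
84³ = 592704 < 596801 ≤ 614125 = 85³, so L = 85.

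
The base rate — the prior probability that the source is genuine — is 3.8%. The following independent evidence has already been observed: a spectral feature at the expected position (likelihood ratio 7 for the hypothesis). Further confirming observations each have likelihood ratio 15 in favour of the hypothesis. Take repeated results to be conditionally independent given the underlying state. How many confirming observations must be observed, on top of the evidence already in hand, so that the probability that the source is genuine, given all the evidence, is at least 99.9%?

4

Prior odds = 0.038/0.962 = 19/481.
Bayes factor of the evidence already in hand = 7.
Odds after that evidence = (19/481) × 7 = 133/481.
Target odds = 0.999/0.001 = 999.
Need 15ⁿ ≥ 999 ÷ (133/481) = 480519/133.
15³ = 3375 falls short of 480519/133 but 15⁴ = 50625 reaches it, so n = 4.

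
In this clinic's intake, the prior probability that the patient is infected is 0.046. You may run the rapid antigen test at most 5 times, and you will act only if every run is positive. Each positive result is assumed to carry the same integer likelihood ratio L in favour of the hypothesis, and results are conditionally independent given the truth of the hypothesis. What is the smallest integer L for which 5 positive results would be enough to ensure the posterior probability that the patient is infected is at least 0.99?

5

Prior odds = 0.046/0.954 = 23/477.
Target odds = 0.99/0.01 = 99.
Need L⁵ ≥ 99 ÷ (23/477) = 47223/23.
4⁵ = 1024 < 47223/23 ≤ 3125 = 5⁵, so L = 5.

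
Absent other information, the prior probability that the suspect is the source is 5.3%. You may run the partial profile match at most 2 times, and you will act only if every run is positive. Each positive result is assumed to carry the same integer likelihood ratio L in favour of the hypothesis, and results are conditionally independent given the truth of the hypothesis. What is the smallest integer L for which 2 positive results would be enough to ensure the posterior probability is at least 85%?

Prior odds = 0.053/0.947 = 53/947.
Target odds = 0.85/0.15 = 17/3.
Need L² ≥ 17/3 ÷ (53/947) = 16099/159.
10² = 100 < 16099/159 ≤ 121 = 11², so L = 11.

11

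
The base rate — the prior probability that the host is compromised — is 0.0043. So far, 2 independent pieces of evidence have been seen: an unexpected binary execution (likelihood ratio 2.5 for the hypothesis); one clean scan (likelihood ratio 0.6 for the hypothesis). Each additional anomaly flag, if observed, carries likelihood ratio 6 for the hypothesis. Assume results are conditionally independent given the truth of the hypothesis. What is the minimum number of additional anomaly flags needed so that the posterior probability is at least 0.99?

6

Prior odds = 0.0043/0.9957 = 43/9957.
Combined Bayes factor of the evidence already in hand = 2.5 × 0.6 = 1.5.
Odds after that evidence = (43/9957) × 1.5 = 43/6638.
Target odds = 0.99/0.01 = 99.
Need 6ⁿ ≥ 99 ÷ (43/6638) = 657162/43.
6⁵ = 7776 falls short of 657162/43 but 6⁶ = 46656 reaches it, so n = 6.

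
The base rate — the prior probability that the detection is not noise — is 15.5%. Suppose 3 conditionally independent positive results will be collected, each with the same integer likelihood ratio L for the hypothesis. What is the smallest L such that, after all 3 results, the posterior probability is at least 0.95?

5

Prior odds = 0.155/0.845 = 31/169.
Target odds = 0.95/0.05 = 19.
Need L³ ≥ 19 ÷ (31/169) = 3211/31.
4³ = 64 < 3211/31 ≤ 125 = 5³, so L = 5.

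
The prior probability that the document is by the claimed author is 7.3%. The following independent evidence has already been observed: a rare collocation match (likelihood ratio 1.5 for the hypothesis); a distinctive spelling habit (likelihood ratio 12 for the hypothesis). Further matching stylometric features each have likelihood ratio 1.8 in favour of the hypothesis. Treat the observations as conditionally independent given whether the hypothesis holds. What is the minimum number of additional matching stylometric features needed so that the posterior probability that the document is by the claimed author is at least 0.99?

8

Prior odds = 0.073/0.927 = 73/927.
Combined Bayes factor of the evidence already in hand = 1.5 × 12 = 18.
Odds after that evidence = (73/927) × 18 = 146/103.
Target odds = 0.99/0.01 = 99.
Need 1.8ⁿ ≥ 99 ÷ (146/103) = 10197/146.
1.8⁷ = 4782969/78125 falls short of 10197/146 but 1.8⁸ = 43046721/390625 reaches it, so n = 8.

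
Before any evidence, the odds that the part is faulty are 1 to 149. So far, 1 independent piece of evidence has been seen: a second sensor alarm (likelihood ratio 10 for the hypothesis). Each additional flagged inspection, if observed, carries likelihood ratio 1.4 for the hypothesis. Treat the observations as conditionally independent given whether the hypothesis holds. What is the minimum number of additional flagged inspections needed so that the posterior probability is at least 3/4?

Prior odds = 1/149.
Bayes factor of the evidence already in hand = 10.
Odds after that evidence = (1/149) × 10 = 10/149.
Target odds = 0.75/0.25 = 3.
Need 1.4ⁿ ≥ 3 ÷ (10/149) = 44.7.
1.4¹¹ ≈40.4957 falls short of 44.7 but 1.4¹² ≈56.6939 reaches it, so n = 12.

12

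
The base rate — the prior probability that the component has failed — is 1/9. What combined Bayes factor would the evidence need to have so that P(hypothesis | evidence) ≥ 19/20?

Prior odds = (1/9)/(8/9) = 0.125.
Target odds = 0.95/0.05 = 19.
Required Bayes factor = 19 ÷ 0.125 = 152.

152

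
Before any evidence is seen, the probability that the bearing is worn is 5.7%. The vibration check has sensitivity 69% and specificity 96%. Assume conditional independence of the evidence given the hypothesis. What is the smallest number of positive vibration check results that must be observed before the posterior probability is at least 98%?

Prior odds: 0.057 ÷ 0.943 = 57/943.
False-positive rate = 1 − 0.96 = 0.04; likelihood ratio of a positive = 0.69/0.04 = 17.25.
Target posterior odds = 0.98/0.02 = 49.
Need (57/943) × 17.25ⁿ ≥ 49, i.e. 17.25ⁿ ≥ 46207/57.
17.25² = 297.5625 falls short of 46207/57 but 17.25³ = 5132.953125 reaches it, so n = 3.

3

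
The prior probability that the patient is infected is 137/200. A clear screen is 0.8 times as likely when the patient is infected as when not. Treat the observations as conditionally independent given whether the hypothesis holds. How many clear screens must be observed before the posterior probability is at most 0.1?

Prior odds: 0.685 ÷ 0.315 = 137/63.
Likelihood ratio per clear screen = 0.8.
Target posterior odds = 0.1/0.9 = 1/9.
Require 0.8ⁿ ≤ 1/9 ÷ (137/63) = 7/137.
0.8¹³ ≈0.0549756 is still above 7/137 but 0.8¹⁴ ≈0.0439805 is at or below it, so n = 14.

14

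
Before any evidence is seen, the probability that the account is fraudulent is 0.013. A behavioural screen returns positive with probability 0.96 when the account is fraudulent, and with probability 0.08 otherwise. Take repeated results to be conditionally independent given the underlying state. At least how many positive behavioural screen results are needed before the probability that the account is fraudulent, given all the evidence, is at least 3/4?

3

Prior odds: 0.013 ÷ 0.987 = 13/987.
Likelihood ratio of a positive result = 0.96/0.08 = 12.
Target posterior odds = 0.75/0.25 = 3.
Require 12ⁿ ≥ 3 ÷ (13/987) = 2961/13.
12² = 144 falls short of 2961/13 but 12³ = 1728 reaches it, so n = 3.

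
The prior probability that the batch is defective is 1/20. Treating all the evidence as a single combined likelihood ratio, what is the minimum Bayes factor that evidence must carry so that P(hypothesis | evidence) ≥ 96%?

Prior odds = 0.05/0.95 = 1/19.
Target odds = 0.96/0.04 = 24.
Required Bayes factor = 24 ÷ (1/19) = 456.

456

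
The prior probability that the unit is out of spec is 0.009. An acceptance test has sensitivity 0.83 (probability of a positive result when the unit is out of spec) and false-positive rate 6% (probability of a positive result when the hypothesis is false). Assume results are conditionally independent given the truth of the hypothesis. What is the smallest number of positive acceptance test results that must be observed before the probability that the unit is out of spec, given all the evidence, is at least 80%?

Prior odds = 0.009/0.991 = 9/991.
Likelihood ratio of a positive result = 0.83/0.06 = 83/6.
Target posterior odds = 0.8/0.2 = 4.
Require (83/6)ⁿ ≥ 4 ÷ (9/991) = 3964/9.
(83/6)² = 6889/36 falls short of 3964/9 but (83/6)³ = 571787/216 reaches it, so n = 3.

3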